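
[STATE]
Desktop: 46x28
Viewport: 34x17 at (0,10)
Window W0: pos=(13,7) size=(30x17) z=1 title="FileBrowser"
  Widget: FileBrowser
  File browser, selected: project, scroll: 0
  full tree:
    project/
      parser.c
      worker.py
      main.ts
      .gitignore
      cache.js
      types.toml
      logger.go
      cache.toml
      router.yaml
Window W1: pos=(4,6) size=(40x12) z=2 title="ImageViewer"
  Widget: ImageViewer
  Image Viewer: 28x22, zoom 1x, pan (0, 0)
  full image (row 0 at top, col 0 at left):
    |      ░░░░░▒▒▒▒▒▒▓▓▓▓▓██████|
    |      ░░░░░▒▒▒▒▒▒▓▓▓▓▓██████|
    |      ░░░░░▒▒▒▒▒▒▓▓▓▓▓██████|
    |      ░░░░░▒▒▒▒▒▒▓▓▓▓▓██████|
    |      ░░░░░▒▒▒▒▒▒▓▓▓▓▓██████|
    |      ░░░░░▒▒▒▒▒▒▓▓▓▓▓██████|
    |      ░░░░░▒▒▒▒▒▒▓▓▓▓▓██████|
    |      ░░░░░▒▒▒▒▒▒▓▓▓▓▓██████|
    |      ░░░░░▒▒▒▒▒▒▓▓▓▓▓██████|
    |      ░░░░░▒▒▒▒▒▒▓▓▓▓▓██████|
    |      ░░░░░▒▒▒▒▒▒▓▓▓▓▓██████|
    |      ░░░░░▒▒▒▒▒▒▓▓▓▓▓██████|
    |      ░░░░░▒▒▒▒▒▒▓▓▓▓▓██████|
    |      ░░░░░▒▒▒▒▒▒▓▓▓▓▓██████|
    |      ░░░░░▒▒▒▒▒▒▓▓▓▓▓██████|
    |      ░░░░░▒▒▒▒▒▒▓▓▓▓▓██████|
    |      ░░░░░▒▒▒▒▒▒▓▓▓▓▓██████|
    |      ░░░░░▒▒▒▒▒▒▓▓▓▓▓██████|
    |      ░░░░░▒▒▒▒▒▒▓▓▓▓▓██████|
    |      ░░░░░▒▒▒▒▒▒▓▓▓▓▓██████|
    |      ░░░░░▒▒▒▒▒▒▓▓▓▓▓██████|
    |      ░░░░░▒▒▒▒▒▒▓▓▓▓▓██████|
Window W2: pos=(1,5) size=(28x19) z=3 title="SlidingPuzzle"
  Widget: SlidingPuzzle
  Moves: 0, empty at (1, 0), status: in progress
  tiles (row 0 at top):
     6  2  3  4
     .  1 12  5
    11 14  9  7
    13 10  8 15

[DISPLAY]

 ┃├────┼────┼────┼────┤     ┃████ 
 ┃│    │  1 │ 12 │  5 │     ┃████ 
 ┃├────┼────┼────┼────┤     ┃████ 
 ┃│ 11 │ 14 │  9 │  7 │     ┃████ 
 ┃├────┼────┼────┼────┤     ┃████ 
 ┃│ 13 │ 10 │  8 │ 15 │     ┃████ 
 ┃└────┴────┴────┴────┘     ┃████ 
 ┃Moves: 0                  ┃━━━━━
 ┃                          ┃     
 ┃                          ┃     
 ┃                          ┃     
 ┃                          ┃     
 ┃                          ┃     
 ┗━━━━━━━━━━━━━━━━━━━━━━━━━━┛━━━━━
                                  
                                  
                                  


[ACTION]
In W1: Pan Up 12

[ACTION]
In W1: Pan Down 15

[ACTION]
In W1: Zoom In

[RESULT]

 ┃├────┼────┼────┼────┤     ┃▒▒▒▒▒
 ┃│    │  1 │ 12 │  5 │     ┃▒▒▒▒▒
 ┃├────┼────┼────┼────┤     ┃▒▒▒▒▒
 ┃│ 11 │ 14 │  9 │  7 │     ┃▒▒▒▒▒
 ┃├────┼────┼────┼────┤     ┃▒▒▒▒▒
 ┃│ 13 │ 10 │  8 │ 15 │     ┃▒▒▒▒▒
 ┃└────┴────┴────┴────┘     ┃▒▒▒▒▒
 ┃Moves: 0                  ┃━━━━━
 ┃                          ┃     
 ┃                          ┃     
 ┃                          ┃     
 ┃                          ┃     
 ┃                          ┃     
 ┗━━━━━━━━━━━━━━━━━━━━━━━━━━┛━━━━━
                                  
                                  
                                  


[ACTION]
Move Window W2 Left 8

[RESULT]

┃├────┼────┼────┼────┤     ┃▒▒▒▒▒▒
┃│    │  1 │ 12 │  5 │     ┃▒▒▒▒▒▒
┃├────┼────┼────┼────┤     ┃▒▒▒▒▒▒
┃│ 11 │ 14 │  9 │  7 │     ┃▒▒▒▒▒▒
┃├────┼────┼────┼────┤     ┃▒▒▒▒▒▒
┃│ 13 │ 10 │  8 │ 15 │     ┃▒▒▒▒▒▒
┃└────┴────┴────┴────┘     ┃▒▒▒▒▒▒
┃Moves: 0                  ┃━━━━━━
┃                          ┃      
┃                          ┃l     
┃                          ┃      
┃                          ┃      
┃                          ┃      
┗━━━━━━━━━━━━━━━━━━━━━━━━━━┛━━━━━━
                                  
                                  
                                  


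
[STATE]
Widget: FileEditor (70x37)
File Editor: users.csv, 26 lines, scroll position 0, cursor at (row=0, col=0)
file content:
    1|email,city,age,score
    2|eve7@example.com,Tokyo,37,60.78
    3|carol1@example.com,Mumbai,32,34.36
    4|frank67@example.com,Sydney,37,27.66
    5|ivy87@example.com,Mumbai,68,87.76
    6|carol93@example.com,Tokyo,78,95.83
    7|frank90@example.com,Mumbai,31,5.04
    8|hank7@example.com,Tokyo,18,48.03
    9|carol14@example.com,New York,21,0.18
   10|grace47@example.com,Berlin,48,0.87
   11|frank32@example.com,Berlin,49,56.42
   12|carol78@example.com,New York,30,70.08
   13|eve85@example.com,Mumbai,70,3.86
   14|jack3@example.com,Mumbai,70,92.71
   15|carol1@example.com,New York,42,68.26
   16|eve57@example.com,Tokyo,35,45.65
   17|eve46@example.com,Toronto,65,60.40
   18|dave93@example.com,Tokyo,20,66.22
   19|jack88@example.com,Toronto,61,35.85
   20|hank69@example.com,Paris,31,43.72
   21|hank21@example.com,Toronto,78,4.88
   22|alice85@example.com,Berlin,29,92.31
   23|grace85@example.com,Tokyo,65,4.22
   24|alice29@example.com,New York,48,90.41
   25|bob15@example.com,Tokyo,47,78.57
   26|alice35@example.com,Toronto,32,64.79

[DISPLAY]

█mail,city,age,score                                                 ▲
eve7@example.com,Tokyo,37,60.78                                      █
carol1@example.com,Mumbai,32,34.36                                   ░
frank67@example.com,Sydney,37,27.66                                  ░
ivy87@example.com,Mumbai,68,87.76                                    ░
carol93@example.com,Tokyo,78,95.83                                   ░
frank90@example.com,Mumbai,31,5.04                                   ░
hank7@example.com,Tokyo,18,48.03                                     ░
carol14@example.com,New York,21,0.18                                 ░
grace47@example.com,Berlin,48,0.87                                   ░
frank32@example.com,Berlin,49,56.42                                  ░
carol78@example.com,New York,30,70.08                                ░
eve85@example.com,Mumbai,70,3.86                                     ░
jack3@example.com,Mumbai,70,92.71                                    ░
carol1@example.com,New York,42,68.26                                 ░
eve57@example.com,Tokyo,35,45.65                                     ░
eve46@example.com,Toronto,65,60.40                                   ░
dave93@example.com,Tokyo,20,66.22                                    ░
jack88@example.com,Toronto,61,35.85                                  ░
hank69@example.com,Paris,31,43.72                                    ░
hank21@example.com,Toronto,78,4.88                                   ░
alice85@example.com,Berlin,29,92.31                                  ░
grace85@example.com,Tokyo,65,4.22                                    ░
alice29@example.com,New York,48,90.41                                ░
bob15@example.com,Tokyo,47,78.57                                     ░
alice35@example.com,Toronto,32,64.79                                 ░
                                                                     ░
                                                                     ░
                                                                     ░
                                                                     ░
                                                                     ░
                                                                     ░
                                                                     ░
                                                                     ░
                                                                     ░
                                                                     ░
                                                                     ▼


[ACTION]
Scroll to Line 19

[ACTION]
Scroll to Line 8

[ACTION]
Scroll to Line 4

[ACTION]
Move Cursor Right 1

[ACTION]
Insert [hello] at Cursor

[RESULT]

ehello█ail,city,age,score                                            ▲
eve7@example.com,Tokyo,37,60.78                                      █
carol1@example.com,Mumbai,32,34.36                                   ░
frank67@example.com,Sydney,37,27.66                                  ░
ivy87@example.com,Mumbai,68,87.76                                    ░
carol93@example.com,Tokyo,78,95.83                                   ░
frank90@example.com,Mumbai,31,5.04                                   ░
hank7@example.com,Tokyo,18,48.03                                     ░
carol14@example.com,New York,21,0.18                                 ░
grace47@example.com,Berlin,48,0.87                                   ░
frank32@example.com,Berlin,49,56.42                                  ░
carol78@example.com,New York,30,70.08                                ░
eve85@example.com,Mumbai,70,3.86                                     ░
jack3@example.com,Mumbai,70,92.71                                    ░
carol1@example.com,New York,42,68.26                                 ░
eve57@example.com,Tokyo,35,45.65                                     ░
eve46@example.com,Toronto,65,60.40                                   ░
dave93@example.com,Tokyo,20,66.22                                    ░
jack88@example.com,Toronto,61,35.85                                  ░
hank69@example.com,Paris,31,43.72                                    ░
hank21@example.com,Toronto,78,4.88                                   ░
alice85@example.com,Berlin,29,92.31                                  ░
grace85@example.com,Tokyo,65,4.22                                    ░
alice29@example.com,New York,48,90.41                                ░
bob15@example.com,Tokyo,47,78.57                                     ░
alice35@example.com,Toronto,32,64.79                                 ░
                                                                     ░
                                                                     ░
                                                                     ░
                                                                     ░
                                                                     ░
                                                                     ░
                                                                     ░
                                                                     ░
                                                                     ░
                                                                     ░
                                                                     ▼


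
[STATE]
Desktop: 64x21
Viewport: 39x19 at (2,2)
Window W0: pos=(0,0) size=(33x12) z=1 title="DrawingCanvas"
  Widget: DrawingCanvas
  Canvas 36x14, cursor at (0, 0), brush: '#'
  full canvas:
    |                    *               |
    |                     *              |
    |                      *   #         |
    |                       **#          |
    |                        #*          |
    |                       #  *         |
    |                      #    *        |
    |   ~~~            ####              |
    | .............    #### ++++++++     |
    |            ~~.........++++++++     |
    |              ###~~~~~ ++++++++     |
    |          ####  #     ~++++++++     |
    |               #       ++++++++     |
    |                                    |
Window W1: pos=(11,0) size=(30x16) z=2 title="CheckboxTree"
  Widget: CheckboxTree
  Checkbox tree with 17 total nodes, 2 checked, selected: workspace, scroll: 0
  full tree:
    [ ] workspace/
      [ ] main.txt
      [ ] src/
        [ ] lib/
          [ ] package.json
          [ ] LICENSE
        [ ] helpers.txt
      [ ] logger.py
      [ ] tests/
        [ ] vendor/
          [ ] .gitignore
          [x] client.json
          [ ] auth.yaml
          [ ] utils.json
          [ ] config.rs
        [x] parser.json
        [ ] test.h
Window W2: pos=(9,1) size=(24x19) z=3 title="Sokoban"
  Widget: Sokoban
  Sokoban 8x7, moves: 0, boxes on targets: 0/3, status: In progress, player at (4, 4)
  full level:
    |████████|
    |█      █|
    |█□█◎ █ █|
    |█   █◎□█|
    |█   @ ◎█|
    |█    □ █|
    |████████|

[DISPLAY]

───────┃ Sokoban              ┃───────┨
       ┠──────────────────────┨       ┃
       ┃████████              ┃       ┃
       ┃█      █              ┃       ┃
       ┃█□█◎ █ █              ┃       ┃
       ┃█   █◎□█              ┃on     ┃
       ┃█   @ ◎█              ┃       ┃
       ┃█    □ █              ┃       ┃
  ~~~  ┃████████              ┃       ┃
━━━━━━━┃Moves: 0  0/3         ┃       ┃
       ┃                      ┃       ┃
       ┃                      ┃       ┃
       ┃                      ┃n      ┃
       ┃                      ┃━━━━━━━┛
       ┃                      ┃        
       ┃                      ┃        
       ┃                      ┃        
       ┗━━━━━━━━━━━━━━━━━━━━━━┛        
                                       


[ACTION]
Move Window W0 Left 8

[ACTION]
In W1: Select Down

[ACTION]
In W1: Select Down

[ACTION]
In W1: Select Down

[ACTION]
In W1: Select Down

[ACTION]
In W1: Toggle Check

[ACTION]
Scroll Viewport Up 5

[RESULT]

━━━━━━━━━┏━━━━━━━━━━━━━━━━━━━━━━━━━━━━┓
Drawing┏━━━━━━━━━━━━━━━━━━━━━━┓       ┃
───────┃ Sokoban              ┃───────┨
       ┠──────────────────────┨       ┃
       ┃████████              ┃       ┃
       ┃█      █              ┃       ┃
       ┃█□█◎ █ █              ┃       ┃
       ┃█   █◎□█              ┃on     ┃
       ┃█   @ ◎█              ┃       ┃
       ┃█    □ █              ┃       ┃
  ~~~  ┃████████              ┃       ┃
━━━━━━━┃Moves: 0  0/3         ┃       ┃
       ┃                      ┃       ┃
       ┃                      ┃       ┃
       ┃                      ┃n      ┃
       ┃                      ┃━━━━━━━┛
       ┃                      ┃        
       ┃                      ┃        
       ┃                      ┃        


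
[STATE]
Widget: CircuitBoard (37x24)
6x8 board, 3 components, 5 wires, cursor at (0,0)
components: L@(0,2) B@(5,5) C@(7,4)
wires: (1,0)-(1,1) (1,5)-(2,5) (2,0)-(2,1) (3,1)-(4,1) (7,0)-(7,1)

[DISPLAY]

   0 1 2 3 4 5                       
0  [.]      L                        
                                     
1   · ─ ·               ·            
                        │            
2   · ─ ·               ·            
                                     
3       ·                            
        │                            
4       ·                            
                                     
5                       B            
                                     
6                                    
                                     
7   · ─ ·           C                
Cursor: (0,0)                        
                                     
                                     
                                     
                                     
                                     
                                     
                                     


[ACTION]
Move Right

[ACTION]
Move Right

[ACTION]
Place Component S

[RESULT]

   0 1 2 3 4 5                       
0          [S]                       
                                     
1   · ─ ·               ·            
                        │            
2   · ─ ·               ·            
                                     
3       ·                            
        │                            
4       ·                            
                                     
5                       B            
                                     
6                                    
                                     
7   · ─ ·           C                
Cursor: (0,2)                        
                                     
                                     
                                     
                                     
                                     
                                     
                                     


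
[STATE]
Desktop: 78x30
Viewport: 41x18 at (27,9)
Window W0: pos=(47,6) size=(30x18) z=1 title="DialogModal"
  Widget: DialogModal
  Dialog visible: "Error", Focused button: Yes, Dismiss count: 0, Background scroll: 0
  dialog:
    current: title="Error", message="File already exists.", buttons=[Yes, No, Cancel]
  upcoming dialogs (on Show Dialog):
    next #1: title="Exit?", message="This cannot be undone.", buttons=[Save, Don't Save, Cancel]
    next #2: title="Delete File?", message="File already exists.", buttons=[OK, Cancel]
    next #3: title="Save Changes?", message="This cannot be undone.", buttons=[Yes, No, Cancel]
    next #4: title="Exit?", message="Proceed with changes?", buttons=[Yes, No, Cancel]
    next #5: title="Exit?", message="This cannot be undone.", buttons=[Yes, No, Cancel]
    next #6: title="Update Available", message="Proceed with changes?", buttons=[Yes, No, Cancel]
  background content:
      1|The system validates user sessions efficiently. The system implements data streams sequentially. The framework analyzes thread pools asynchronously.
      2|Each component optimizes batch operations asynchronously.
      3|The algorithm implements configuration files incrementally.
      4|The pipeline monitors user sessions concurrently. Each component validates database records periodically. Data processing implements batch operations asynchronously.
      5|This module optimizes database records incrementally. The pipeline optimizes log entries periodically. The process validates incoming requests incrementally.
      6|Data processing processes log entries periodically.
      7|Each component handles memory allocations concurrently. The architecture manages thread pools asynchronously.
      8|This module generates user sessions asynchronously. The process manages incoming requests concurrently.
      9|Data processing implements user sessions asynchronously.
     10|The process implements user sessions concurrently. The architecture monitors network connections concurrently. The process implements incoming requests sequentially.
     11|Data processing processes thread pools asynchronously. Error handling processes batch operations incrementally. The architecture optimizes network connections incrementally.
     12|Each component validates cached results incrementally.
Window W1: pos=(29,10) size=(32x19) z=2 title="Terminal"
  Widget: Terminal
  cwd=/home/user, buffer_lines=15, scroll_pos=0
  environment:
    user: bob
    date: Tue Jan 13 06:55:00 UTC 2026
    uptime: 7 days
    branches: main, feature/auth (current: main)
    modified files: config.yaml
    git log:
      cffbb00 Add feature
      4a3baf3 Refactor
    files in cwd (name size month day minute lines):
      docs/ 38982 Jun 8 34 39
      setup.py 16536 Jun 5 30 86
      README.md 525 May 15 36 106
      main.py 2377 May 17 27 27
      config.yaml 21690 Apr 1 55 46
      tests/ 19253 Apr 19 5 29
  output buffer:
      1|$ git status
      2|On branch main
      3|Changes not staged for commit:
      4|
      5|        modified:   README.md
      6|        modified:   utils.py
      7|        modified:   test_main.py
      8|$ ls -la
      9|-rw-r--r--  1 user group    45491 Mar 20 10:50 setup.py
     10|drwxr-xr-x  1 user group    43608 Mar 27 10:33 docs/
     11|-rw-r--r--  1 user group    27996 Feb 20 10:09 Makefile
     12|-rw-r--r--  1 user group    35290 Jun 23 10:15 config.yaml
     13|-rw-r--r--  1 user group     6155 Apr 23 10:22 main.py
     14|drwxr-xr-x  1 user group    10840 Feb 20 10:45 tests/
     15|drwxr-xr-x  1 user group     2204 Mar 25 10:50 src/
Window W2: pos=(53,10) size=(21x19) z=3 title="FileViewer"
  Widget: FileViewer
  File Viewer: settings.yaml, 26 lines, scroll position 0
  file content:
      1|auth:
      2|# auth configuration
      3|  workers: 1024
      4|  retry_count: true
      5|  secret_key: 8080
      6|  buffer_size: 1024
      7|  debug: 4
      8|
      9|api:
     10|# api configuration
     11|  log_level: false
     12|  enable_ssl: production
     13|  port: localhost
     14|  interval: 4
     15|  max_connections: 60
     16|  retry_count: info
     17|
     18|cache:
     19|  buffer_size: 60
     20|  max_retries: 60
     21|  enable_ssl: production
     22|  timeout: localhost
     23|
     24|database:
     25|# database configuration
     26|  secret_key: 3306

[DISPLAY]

                    ┃The system validates
  ┏━━━━━━━━━━━━━━━━━━━━━━━┏━━━━━━━━━━━━━━
  ┃ Terminal              ┃ FileViewer   
  ┠───────────────────────┠──────────────
  ┃$ git status           ┃auth:         
  ┃On branch main         ┃# auth configu
  ┃Changes not staged for ┃  workers: 102
  ┃                       ┃  retry_count:
  ┃        modified:   REA┃  secret_key: 
  ┃        modified:   uti┃  buffer_size:
  ┃        modified:   tes┃  debug: 4    
  ┃$ ls -la               ┃              
  ┃-rw-r--r--  1 user grou┃api:          
  ┃drwxr-xr-x  1 user grou┃# api configur
  ┃-rw-r--r--  1 user grou┃  log_level: f
  ┃-rw-r--r--  1 user grou┃  enable_ssl: 
  ┃-rw-r--r--  1 user grou┃  port: localh
  ┃drwxr-xr-x  1 user grou┃  interval: 4 


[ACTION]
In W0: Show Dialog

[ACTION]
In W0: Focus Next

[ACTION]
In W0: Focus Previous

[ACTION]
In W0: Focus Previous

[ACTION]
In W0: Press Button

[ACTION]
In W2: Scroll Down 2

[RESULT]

                    ┃The system validates
  ┏━━━━━━━━━━━━━━━━━━━━━━━┏━━━━━━━━━━━━━━
  ┃ Terminal              ┃ FileViewer   
  ┠───────────────────────┠──────────────
  ┃$ git status           ┃  workers: 102
  ┃On branch main         ┃  retry_count:
  ┃Changes not staged for ┃  secret_key: 
  ┃                       ┃  buffer_size:
  ┃        modified:   REA┃  debug: 4    
  ┃        modified:   uti┃              
  ┃        modified:   tes┃api:          
  ┃$ ls -la               ┃# api configur
  ┃-rw-r--r--  1 user grou┃  log_level: f
  ┃drwxr-xr-x  1 user grou┃  enable_ssl: 
  ┃-rw-r--r--  1 user grou┃  port: localh
  ┃-rw-r--r--  1 user grou┃  interval: 4 
  ┃-rw-r--r--  1 user grou┃  max_connecti
  ┃drwxr-xr-x  1 user grou┃  retry_count:


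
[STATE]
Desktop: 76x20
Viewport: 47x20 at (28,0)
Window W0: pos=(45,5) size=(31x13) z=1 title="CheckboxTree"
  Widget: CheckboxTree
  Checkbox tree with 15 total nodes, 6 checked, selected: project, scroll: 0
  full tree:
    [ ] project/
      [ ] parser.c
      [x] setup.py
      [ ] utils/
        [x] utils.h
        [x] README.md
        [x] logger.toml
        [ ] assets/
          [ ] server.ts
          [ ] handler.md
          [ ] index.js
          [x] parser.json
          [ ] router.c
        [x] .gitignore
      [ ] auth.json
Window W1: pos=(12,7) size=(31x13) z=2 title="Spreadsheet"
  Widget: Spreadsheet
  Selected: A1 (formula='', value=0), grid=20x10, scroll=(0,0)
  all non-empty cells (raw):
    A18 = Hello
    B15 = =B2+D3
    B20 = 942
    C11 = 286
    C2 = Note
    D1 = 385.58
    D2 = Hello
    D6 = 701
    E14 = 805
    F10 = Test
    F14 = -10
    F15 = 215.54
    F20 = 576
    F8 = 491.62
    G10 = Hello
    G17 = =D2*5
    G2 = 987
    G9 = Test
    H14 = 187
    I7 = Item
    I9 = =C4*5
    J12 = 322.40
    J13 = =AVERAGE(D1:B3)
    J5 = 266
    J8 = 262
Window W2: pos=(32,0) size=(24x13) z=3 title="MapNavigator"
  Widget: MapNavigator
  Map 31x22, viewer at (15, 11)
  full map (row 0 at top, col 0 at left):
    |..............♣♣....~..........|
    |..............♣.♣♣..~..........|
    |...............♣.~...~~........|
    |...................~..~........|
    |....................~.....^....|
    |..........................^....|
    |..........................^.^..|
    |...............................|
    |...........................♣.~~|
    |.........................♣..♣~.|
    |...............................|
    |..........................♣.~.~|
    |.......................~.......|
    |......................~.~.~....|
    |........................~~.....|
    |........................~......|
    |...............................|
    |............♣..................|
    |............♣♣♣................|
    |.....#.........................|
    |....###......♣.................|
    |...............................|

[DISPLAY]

    ┏━━━━━━━━━━━━━━━━━━━━━━┓                   
    ┃ MapNavigator         ┃                   
    ┠──────────────────────┨                   
    ┃......................┃                   
    ┃......................┃                   
    ┃.....................♣┃━━━━━━━━━━━━━━━━━━━
    ┃......................┃ree                
━━━━┃...........@..........┃───────────────────
    ┃...................~..┃ct/                
────┃..................~.~.┃ser.c              
    ┃....................~~┃up.py              
B   ┃....................~.┃ls/                
----┗━━━━━━━━━━━━━━━━━━━━━━┛tils.h             
    0       0 ┃  ┃     [x] README.md           
    0Note    H┃  ┃     [x] logger.toml         
    0       0 ┃  ┃     [-] assets/             
    0       0 ┃  ┃       [ ] server.ts         
    0       0 ┃  ┗━━━━━━━━━━━━━━━━━━━━━━━━━━━━━
    0       0 ┃                                
━━━━━━━━━━━━━━┛                                


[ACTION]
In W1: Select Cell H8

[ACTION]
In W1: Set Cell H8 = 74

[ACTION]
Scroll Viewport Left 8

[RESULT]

            ┏━━━━━━━━━━━━━━━━━━━━━━┓           
            ┃ MapNavigator         ┃           
            ┠──────────────────────┨           
            ┃......................┃           
            ┃......................┃           
            ┃.....................♣┃━━━━━━━━━━━
            ┃......................┃ree        
━━━━━━━━━━━━┃...........@..........┃───────────
sheet       ┃...................~..┃ct/        
────────────┃..................~.~.┃ser.c      
            ┃....................~~┃up.py      
A       B   ┃....................~.┃ls/        
------------┗━━━━━━━━━━━━━━━━━━━━━━┛tils.h     
    0       0       0 ┃  ┃     [x] README.md   
    0       0Note    H┃  ┃     [x] logger.toml 
    0       0       0 ┃  ┃     [-] assets/     
    0       0       0 ┃  ┃       [ ] server.ts 
    0       0       0 ┃  ┗━━━━━━━━━━━━━━━━━━━━━
    0       0       0 ┃                        
━━━━━━━━━━━━━━━━━━━━━━┛                        


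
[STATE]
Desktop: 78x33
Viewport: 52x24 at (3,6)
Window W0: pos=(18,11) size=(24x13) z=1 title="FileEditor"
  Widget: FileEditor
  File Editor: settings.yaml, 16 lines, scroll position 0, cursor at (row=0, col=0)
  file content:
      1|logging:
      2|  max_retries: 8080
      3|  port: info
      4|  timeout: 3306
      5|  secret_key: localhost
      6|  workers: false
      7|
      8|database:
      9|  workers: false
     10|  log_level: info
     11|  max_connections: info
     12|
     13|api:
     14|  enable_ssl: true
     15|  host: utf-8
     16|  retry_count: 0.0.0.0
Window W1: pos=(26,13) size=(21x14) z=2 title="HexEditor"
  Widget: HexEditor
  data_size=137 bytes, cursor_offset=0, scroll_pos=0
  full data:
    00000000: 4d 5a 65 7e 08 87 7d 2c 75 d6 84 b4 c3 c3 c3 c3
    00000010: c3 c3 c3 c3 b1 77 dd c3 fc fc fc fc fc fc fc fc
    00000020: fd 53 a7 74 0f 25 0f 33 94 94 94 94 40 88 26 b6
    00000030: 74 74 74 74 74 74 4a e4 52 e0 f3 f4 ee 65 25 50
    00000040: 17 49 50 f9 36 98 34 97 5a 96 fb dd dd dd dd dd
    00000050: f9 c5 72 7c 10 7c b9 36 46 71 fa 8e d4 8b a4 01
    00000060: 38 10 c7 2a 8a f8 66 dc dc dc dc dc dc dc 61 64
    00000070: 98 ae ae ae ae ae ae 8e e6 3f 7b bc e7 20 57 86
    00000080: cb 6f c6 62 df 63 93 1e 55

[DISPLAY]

                                                    
                                                    
                                                    
                                                    
                                                    
               ┏━━━━━━━━━━━━━━━━━━━━━━┓             
               ┃ FileEditor           ┃             
               ┠───────┏━━━━━━━━━━━━━━━━━━━┓        
               ┃█ogging┃ HexEditor         ┃        
               ┃  max_r┠───────────────────┨        
               ┃  port:┃00000000  4D 5a 65 ┃        
               ┃  timeo┃00000010  c3 c3 c3 ┃        
               ┃  secre┃00000020  fd 53 a7 ┃        
               ┃  worke┃00000030  74 74 74 ┃        
               ┃       ┃00000040  17 49 50 ┃        
               ┃databas┃00000050  f9 c5 72 ┃        
               ┃  worke┃00000060  38 10 c7 ┃        
               ┗━━━━━━━┃00000070  98 ae ae ┃        
                       ┃00000080  cb 6f c6 ┃        
                       ┃                   ┃        
                       ┗━━━━━━━━━━━━━━━━━━━┛        
                                                    
                                                    
                                                    


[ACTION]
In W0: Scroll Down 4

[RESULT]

                                                    
                                                    
                                                    
                                                    
                                                    
               ┏━━━━━━━━━━━━━━━━━━━━━━┓             
               ┃ FileEditor           ┃             
               ┠───────┏━━━━━━━━━━━━━━━━━━━┓        
               ┃  secre┃ HexEditor         ┃        
               ┃  worke┠───────────────────┨        
               ┃       ┃00000000  4D 5a 65 ┃        
               ┃databas┃00000010  c3 c3 c3 ┃        
               ┃  worke┃00000020  fd 53 a7 ┃        
               ┃  log_l┃00000030  74 74 74 ┃        
               ┃  max_c┃00000040  17 49 50 ┃        
               ┃       ┃00000050  f9 c5 72 ┃        
               ┃api:   ┃00000060  38 10 c7 ┃        
               ┗━━━━━━━┃00000070  98 ae ae ┃        
                       ┃00000080  cb 6f c6 ┃        
                       ┃                   ┃        
                       ┗━━━━━━━━━━━━━━━━━━━┛        
                                                    
                                                    
                                                    


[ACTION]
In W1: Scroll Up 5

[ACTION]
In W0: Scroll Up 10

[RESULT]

                                                    
                                                    
                                                    
                                                    
                                                    
               ┏━━━━━━━━━━━━━━━━━━━━━━┓             
               ┃ FileEditor           ┃             
               ┠───────┏━━━━━━━━━━━━━━━━━━━┓        
               ┃█ogging┃ HexEditor         ┃        
               ┃  max_r┠───────────────────┨        
               ┃  port:┃00000000  4D 5a 65 ┃        
               ┃  timeo┃00000010  c3 c3 c3 ┃        
               ┃  secre┃00000020  fd 53 a7 ┃        
               ┃  worke┃00000030  74 74 74 ┃        
               ┃       ┃00000040  17 49 50 ┃        
               ┃databas┃00000050  f9 c5 72 ┃        
               ┃  worke┃00000060  38 10 c7 ┃        
               ┗━━━━━━━┃00000070  98 ae ae ┃        
                       ┃00000080  cb 6f c6 ┃        
                       ┃                   ┃        
                       ┗━━━━━━━━━━━━━━━━━━━┛        
                                                    
                                                    
                                                    


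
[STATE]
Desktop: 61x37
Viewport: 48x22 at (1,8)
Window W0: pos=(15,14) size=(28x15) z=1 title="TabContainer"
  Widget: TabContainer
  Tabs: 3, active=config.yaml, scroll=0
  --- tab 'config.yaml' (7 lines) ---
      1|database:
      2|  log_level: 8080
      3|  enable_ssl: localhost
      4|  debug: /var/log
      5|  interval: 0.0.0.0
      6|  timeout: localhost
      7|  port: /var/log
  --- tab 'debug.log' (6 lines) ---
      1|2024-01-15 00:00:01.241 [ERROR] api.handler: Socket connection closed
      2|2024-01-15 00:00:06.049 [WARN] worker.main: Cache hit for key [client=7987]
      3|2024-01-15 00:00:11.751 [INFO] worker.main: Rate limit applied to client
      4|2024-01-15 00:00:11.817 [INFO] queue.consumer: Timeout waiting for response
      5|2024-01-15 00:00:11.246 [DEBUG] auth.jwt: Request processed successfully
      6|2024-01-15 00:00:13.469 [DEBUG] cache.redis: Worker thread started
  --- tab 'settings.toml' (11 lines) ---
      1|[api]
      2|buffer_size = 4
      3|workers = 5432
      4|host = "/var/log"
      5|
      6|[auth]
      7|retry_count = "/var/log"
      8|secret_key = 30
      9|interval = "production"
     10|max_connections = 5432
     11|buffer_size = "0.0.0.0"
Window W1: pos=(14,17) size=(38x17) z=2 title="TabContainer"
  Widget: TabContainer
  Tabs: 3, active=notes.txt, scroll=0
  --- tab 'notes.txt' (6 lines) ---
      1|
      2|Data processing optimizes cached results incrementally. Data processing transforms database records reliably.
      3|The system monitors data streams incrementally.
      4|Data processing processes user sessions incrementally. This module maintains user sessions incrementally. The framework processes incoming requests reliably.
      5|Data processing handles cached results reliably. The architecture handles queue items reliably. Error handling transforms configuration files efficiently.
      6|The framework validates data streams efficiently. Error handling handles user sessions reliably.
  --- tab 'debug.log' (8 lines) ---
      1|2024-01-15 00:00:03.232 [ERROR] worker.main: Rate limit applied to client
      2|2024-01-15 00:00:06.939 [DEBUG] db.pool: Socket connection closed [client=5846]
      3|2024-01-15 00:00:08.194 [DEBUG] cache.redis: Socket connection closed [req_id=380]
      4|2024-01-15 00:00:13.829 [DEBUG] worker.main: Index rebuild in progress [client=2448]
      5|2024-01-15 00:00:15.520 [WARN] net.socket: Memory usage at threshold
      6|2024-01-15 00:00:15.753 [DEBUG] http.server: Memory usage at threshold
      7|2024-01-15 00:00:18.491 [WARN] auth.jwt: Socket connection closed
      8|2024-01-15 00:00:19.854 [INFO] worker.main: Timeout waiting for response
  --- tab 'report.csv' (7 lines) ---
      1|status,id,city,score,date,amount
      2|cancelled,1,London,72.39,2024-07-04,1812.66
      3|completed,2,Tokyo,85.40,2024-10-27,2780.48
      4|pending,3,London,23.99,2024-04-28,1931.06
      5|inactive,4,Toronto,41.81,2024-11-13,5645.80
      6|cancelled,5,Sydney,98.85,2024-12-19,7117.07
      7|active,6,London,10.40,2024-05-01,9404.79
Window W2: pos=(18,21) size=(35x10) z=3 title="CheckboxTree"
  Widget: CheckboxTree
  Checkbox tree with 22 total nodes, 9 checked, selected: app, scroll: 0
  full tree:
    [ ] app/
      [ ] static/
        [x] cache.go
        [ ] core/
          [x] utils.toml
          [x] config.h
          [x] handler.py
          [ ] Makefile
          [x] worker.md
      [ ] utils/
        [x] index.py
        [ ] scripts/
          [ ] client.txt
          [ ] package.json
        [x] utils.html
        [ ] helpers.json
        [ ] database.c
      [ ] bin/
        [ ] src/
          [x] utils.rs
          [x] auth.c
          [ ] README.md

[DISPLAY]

                                                
                                                
                                                
                                                
                                                
                                                
              ┏━━━━━━━━━━━━━━━━━━━━━━━━━━┓      
              ┃ TabContainer             ┃      
              ┠──────────────────────────┨      
             ┏━━━━━━━━━━━━━━━━━━━━━━━━━━━━━━━━━━
             ┃ TabContainer                     
             ┠──────────────────────────────────
             ┃[notes.txt]│ debug.log │ report.cs
             ┃───┏━━━━━━━━━━━━━━━━━━━━━━━━━━━━━━
             ┃   ┃ CheckboxTree                 
             ┃Dat┠──────────────────────────────
             ┃The┃>[-] app/                     
             ┃Dat┃   [-] static/                
             ┃Dat┃     [x] cache.go             
             ┃The┃     [-] core/                
             ┃   ┃       [x] utils.toml         
             ┃   ┃       [x] config.h           


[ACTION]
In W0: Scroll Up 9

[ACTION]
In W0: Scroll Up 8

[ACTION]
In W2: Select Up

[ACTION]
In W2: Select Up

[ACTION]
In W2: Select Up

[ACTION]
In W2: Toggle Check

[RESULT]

                                                
                                                
                                                
                                                
                                                
                                                
              ┏━━━━━━━━━━━━━━━━━━━━━━━━━━┓      
              ┃ TabContainer             ┃      
              ┠──────────────────────────┨      
             ┏━━━━━━━━━━━━━━━━━━━━━━━━━━━━━━━━━━
             ┃ TabContainer                     
             ┠──────────────────────────────────
             ┃[notes.txt]│ debug.log │ report.cs
             ┃───┏━━━━━━━━━━━━━━━━━━━━━━━━━━━━━━
             ┃   ┃ CheckboxTree                 
             ┃Dat┠──────────────────────────────
             ┃The┃>[x] app/                     
             ┃Dat┃   [x] static/                
             ┃Dat┃     [x] cache.go             
             ┃The┃     [x] core/                
             ┃   ┃       [x] utils.toml         
             ┃   ┃       [x] config.h           
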